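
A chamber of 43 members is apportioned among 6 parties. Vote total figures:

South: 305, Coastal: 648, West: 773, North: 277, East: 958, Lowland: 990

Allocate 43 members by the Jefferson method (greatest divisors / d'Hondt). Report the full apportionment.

Standard divisor 3951/43 ≈ 91.884; standard quotas: South 3.319, Coastal 7.052, West 8.413, North 3.015, East 10.426, Lowland 10.774.
Rounding down gives 3, 7, 8, 3, 10, 10 = 41 seats, so the divisor must be adjusted.
With modified divisor 86.5: modified quotas South 3.526, Coastal 7.491, West 8.936, North 3.202, East 11.075, Lowland 11.445.
Rounding down: South 3, Coastal 7, West 8, North 3, East 11, Lowland 11 (total 43).

South 3; Coastal 7; West 8; North 3; East 11; Lowland 11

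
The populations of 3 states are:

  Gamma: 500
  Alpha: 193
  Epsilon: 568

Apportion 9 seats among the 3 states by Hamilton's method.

Gamma 4, Alpha 1, Epsilon 4

Standard divisor: 1261 ÷ 9 ≈ 140.111.
Standard quotas: Gamma 3.569, Alpha 1.377, Epsilon 4.054.
Lower quotas: Gamma 3, Alpha 1, Epsilon 4 (sum 8, leaving 1 seat).
Remainders in descending order: Gamma 0.569, Alpha 0.377, Epsilon 0.054.
The surplus seat goes to Gamma.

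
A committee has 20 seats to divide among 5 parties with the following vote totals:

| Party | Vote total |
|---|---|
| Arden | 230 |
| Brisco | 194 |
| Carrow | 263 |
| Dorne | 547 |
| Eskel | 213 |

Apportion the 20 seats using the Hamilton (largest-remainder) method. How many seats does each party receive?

Total 1447; standard divisor 1447/20 ≈ 72.35.
Standard quotas: Arden 3.179, Brisco 2.681, Carrow 3.635, Dorne 7.560, Eskel 2.944.
Lower quotas: Arden 3, Brisco 2, Carrow 3, Dorne 7, Eskel 2 (sum 17, leaving 3 seats).
Remainders in descending order: Eskel 0.944, Brisco 0.681, Carrow 0.635, Dorne 0.560, Arden 0.179.
The surplus seats go to Eskel, Brisco, Carrow.

Arden=3; Brisco=3; Carrow=4; Dorne=7; Eskel=3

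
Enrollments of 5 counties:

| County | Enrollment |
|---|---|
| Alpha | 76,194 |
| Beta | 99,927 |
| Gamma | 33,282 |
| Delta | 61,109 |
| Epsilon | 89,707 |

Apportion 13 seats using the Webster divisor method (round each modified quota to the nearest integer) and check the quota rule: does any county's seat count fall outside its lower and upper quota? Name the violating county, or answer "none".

Standard quotas: Alpha 2.750, Beta 3.606, Gamma 1.201, Delta 2.205, Epsilon 3.237.
Webster allocation: Alpha 3, Beta 4, Gamma 1, Delta 2, Epsilon 3.
Every allocation lies between the lower and upper quota.

none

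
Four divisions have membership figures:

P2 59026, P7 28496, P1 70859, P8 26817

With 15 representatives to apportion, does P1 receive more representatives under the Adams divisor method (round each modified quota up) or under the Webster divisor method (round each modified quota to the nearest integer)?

Webster

Adams: P2 5, P7 3, P1 5, P8 2.
Webster: P2 5, P7 2, P1 6, P8 2.
P1 gets 5 under Adams and 6 under Webster.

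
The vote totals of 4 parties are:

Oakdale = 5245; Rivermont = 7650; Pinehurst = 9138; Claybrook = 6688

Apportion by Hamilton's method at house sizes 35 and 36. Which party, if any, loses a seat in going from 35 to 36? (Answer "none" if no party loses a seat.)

none

At 35 seats: Oakdale 7, Rivermont 9, Pinehurst 11, Claybrook 8.
At 36 seats: Oakdale 7, Rivermont 10, Pinehurst 11, Claybrook 8.
No party's allocation decreased.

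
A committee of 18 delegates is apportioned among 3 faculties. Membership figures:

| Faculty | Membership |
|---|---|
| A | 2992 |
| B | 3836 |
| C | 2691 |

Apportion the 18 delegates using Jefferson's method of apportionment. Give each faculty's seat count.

Standard divisor 9519/18 ≈ 528.833; standard quotas: A 5.658, B 7.254, C 5.089.
Rounding down gives 5, 7, 5 = 17 seats, so the divisor must be adjusted.
With modified divisor 490: modified quotas A 6.106, B 7.829, C 5.492.
Rounding down: A 6, B 7, C 5 (total 18).

A: 6, B: 7, C: 5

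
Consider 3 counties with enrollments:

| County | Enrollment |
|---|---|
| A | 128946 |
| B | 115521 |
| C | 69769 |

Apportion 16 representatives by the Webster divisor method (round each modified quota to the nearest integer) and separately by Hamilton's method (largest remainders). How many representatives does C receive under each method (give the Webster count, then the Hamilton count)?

4 and 3

Webster: A 6, B 6, C 4.
Hamilton: A 7, B 6, C 3.
C gets 4 under Webster and 3 under Hamilton.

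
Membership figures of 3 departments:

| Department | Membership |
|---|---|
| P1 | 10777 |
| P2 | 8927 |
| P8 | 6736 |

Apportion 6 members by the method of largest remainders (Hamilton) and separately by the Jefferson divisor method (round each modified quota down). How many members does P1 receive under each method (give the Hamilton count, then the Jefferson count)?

Hamilton: P1 2, P2 2, P8 2.
Jefferson: P1 3, P2 2, P8 1.
P1 gets 2 under Hamilton and 3 under Jefferson.

2 and 3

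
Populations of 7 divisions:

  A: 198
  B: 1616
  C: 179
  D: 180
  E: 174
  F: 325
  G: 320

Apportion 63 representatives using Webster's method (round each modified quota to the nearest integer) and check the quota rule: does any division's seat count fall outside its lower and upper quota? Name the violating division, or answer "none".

Standard quotas: A 4.169, B 34.027, C 3.769, D 3.790, E 3.664, F 6.843, G 6.738.
Webster allocation: A 4, B 33, C 4, D 4, E 4, F 7, G 7.
B has quota 34.027 (lower 34, upper 35) but receives 33 — outside the quota interval.

B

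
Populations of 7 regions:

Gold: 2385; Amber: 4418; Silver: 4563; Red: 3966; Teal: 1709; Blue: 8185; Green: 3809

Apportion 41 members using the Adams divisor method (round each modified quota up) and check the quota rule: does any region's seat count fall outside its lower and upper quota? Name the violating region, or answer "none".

Standard quotas: Gold 3.368, Amber 6.239, Silver 6.443, Red 5.600, Teal 2.413, Blue 11.558, Green 5.379.
Adams allocation: Gold 4, Amber 6, Silver 6, Red 6, Teal 3, Blue 11, Green 5.
Every allocation lies between the lower and upper quota.

none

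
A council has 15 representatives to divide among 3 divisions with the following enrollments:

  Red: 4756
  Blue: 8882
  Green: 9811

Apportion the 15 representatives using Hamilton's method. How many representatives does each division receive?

Red=3; Blue=6; Green=6

Total 23449; standard divisor 23449/15 ≈ 1563.267.
Standard quotas: Red 3.0423, Blue 5.6817, Green 6.2760.
Lower quotas: Red 3, Blue 5, Green 6 (sum 14, leaving 1 seat).
Remainders in descending order: Blue 0.6817, Green 0.2760, Red 0.0423.
The surplus seat goes to Blue.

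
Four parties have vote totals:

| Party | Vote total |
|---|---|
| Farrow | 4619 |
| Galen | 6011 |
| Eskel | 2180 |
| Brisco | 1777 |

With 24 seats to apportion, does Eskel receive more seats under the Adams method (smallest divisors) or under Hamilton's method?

Adams: Farrow 7, Galen 10, Eskel 4, Brisco 3.
Hamilton: Farrow 8, Galen 10, Eskel 3, Brisco 3.
Eskel gets 4 under Adams and 3 under Hamilton.

Adams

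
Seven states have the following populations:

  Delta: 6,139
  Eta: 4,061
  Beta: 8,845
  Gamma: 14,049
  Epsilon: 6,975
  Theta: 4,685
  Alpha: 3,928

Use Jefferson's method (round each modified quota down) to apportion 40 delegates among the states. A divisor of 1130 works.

With modified divisor 1130: modified quotas Delta 5.433, Eta 3.594, Beta 7.827, Gamma 12.433, Epsilon 6.173, Theta 4.146, Alpha 3.476.
Rounding down: Delta 5, Eta 3, Beta 7, Gamma 12, Epsilon 6, Theta 4, Alpha 3 (total 40).

Delta 5, Eta 3, Beta 7, Gamma 12, Epsilon 6, Theta 4, Alpha 3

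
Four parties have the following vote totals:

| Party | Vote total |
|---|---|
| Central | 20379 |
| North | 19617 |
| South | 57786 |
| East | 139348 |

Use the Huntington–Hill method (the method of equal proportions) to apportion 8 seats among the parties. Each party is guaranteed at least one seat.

Central 1, North 1, South 2, East 4

With divisor 35693: modified quotas Central 0.571, North 0.550, South 1.619, East 3.904.
Geometric-mean thresholds: Central (min 1), North (min 1), South √(1·2)=1.414, East √(3·4)=3.464.
Each quota rounded against its threshold gives Central 1, North 1, South 2, East 4 (total 8).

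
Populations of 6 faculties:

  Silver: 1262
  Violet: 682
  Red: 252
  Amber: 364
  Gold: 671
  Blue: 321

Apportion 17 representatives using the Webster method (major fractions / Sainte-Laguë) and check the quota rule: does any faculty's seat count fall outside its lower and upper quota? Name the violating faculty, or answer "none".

none

Standard quotas: Silver 6.040, Violet 3.264, Red 1.206, Amber 1.742, Gold 3.211, Blue 1.536.
Webster allocation: Silver 6, Violet 3, Red 1, Amber 2, Gold 3, Blue 2.
Every allocation lies between the lower and upper quota.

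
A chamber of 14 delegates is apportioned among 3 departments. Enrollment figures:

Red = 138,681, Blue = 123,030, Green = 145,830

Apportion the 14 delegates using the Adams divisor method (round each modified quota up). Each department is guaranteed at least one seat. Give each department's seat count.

Red: 5, Blue: 4, Green: 5

Standard divisor 407541/14 ≈ 29110.071; standard quotas: Red 4.764, Blue 4.226, Green 5.010.
Rounding up gives 5, 5, 6 = 16 seats, so the divisor must be adjusted.
With modified divisor 32700: modified quotas Red 4.241, Blue 3.762, Green 4.460.
Rounding up: Red 5, Blue 4, Green 5 (total 14).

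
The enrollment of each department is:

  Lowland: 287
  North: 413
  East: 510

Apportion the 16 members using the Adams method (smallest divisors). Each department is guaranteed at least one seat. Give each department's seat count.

Lowland 4, North 5, East 7

Standard divisor 1210/16 ≈ 75.625; standard quotas: Lowland 3.795, North 5.461, East 6.744.
Rounding up gives 4, 6, 7 = 17 seats, so the divisor must be adjusted.
With modified divisor 84: modified quotas Lowland 3.417, North 4.917, East 6.071.
Rounding up: Lowland 4, North 5, East 7 (total 16).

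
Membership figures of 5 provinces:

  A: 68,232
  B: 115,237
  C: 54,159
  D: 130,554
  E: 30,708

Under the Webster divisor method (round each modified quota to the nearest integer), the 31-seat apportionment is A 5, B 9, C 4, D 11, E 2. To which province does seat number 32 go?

A

Priority for the next seat is population ÷ (current seats + 0.5).
Priorities: A 12405.818, B 12130.211, C 12035.333, D 11352.522, E 12283.200.
Highest priority: A.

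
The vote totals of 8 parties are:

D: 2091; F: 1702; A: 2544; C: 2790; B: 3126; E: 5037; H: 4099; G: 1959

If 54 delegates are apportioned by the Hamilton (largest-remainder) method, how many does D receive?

Standard divisor: 23348 ÷ 54 ≈ 432.37.
Standard quotas: D 4.8361, F 3.9364, A 5.8838, C 6.4528, B 7.2299, E 11.6497, H 9.4803, G 4.5308.
Lower quotas: D 4, F 3, A 5, C 6, B 7, E 11, H 9, G 4 (sum 49, leaving 5 seats).
Remainders in descending order: F 0.9364, A 0.8838, D 0.8361, E 0.6497, G 0.5308, H 0.4803, C 0.4528, B 0.2299.
The surplus seats go to F, A, D, E, G.
D receives 5.

5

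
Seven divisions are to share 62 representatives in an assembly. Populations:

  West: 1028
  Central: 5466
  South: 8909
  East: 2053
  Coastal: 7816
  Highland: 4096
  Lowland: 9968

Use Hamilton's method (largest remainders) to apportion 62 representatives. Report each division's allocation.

West: 2; Central: 9; South: 14; East: 3; Coastal: 12; Highland: 6; Lowland: 16

The standard divisor is 39336/62 ≈ 634.452.
Standard quotas: West 1.6203, Central 8.6153, South 14.0420, East 3.2359, Coastal 12.3193, Highland 6.4560, Lowland 15.7112.
Lower quotas: West 1, Central 8, South 14, East 3, Coastal 12, Highland 6, Lowland 15 (sum 59, leaving 3 seats).
Remainders in descending order: Lowland 0.7112, West 0.6203, Central 0.6153, Highland 0.4560, Coastal 0.3193, East 0.2359, South 0.0420.
The surplus seats go to Lowland, West, Central.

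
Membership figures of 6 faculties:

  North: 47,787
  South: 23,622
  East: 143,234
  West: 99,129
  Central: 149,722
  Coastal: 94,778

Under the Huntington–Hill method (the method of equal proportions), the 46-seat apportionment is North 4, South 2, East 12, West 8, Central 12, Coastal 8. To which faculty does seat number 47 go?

Central

Priority for the next seat is population ÷ (√(s·(s+1))).
Priorities: North 10685.498, South 9643.641, East 11467.898, West 11682.465, Central 11987.354, Coastal 11169.694.
Highest priority: Central.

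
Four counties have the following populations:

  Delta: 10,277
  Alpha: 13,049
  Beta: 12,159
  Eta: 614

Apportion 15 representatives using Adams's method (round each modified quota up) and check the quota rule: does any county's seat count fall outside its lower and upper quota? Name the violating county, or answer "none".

none

Standard quotas: Delta 4.270, Alpha 5.422, Beta 5.052, Eta 0.255.
Adams allocation: Delta 4, Alpha 5, Beta 5, Eta 1.
Every allocation lies between the lower and upper quota.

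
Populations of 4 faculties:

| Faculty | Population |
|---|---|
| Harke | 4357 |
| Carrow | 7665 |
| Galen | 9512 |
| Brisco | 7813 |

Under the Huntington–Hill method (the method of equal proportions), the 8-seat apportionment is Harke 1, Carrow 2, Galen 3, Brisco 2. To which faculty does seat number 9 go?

Brisco

Priority for the next seat is population ÷ (√(s·(s+1))).
Priorities: Harke 3080.864, Carrow 3129.223, Galen 2745.878, Brisco 3189.644.
Highest priority: Brisco.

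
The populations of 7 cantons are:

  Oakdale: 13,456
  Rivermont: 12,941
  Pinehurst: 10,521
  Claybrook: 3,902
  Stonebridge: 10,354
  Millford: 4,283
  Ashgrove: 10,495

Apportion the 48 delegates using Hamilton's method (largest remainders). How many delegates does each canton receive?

Oakdale 10; Rivermont 9; Pinehurst 8; Claybrook 3; Stonebridge 7; Millford 3; Ashgrove 8

Standard divisor: 65952 ÷ 48 = 1374.
Standard quotas: Oakdale 9.7933, Rivermont 9.4185, Pinehurst 7.6572, Claybrook 2.8399, Stonebridge 7.5357, Millford 3.1172, Ashgrove 7.6383.
Lower quotas: Oakdale 9, Rivermont 9, Pinehurst 7, Claybrook 2, Stonebridge 7, Millford 3, Ashgrove 7 (sum 44, leaving 4 seats).
Remainders in descending order: Claybrook 0.8399, Oakdale 0.7933, Pinehurst 0.6572, Ashgrove 0.6383, Stonebridge 0.5357, Rivermont 0.4185, Millford 0.1172.
The surplus seats go to Claybrook, Oakdale, Pinehurst, Ashgrove.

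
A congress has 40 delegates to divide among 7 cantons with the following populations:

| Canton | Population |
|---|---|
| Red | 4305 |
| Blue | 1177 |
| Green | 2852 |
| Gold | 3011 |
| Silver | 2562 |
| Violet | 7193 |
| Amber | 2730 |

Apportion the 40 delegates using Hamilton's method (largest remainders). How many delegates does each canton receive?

Total 23830; standard divisor 23830/40 ≈ 595.75.
Standard quotas: Red 7.2262, Blue 1.9757, Green 4.7872, Gold 5.0541, Silver 4.3005, Violet 12.0739, Amber 4.5825.
Lower quotas: Red 7, Blue 1, Green 4, Gold 5, Silver 4, Violet 12, Amber 4 (sum 37, leaving 3 seats).
Remainders in descending order: Blue 0.9757, Green 0.7872, Amber 0.5825, Silver 0.3005, Red 0.2262, Violet 0.0739, Gold 0.0541.
Largest remainders: Blue, Green, Amber receive the extra seats.

Red=7; Blue=2; Green=5; Gold=5; Silver=4; Violet=12; Amber=5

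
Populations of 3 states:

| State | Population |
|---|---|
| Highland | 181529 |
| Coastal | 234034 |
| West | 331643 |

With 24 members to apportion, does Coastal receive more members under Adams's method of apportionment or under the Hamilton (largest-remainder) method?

Adams: Highland 6, Coastal 8, West 10.
Hamilton: Highland 6, Coastal 7, West 11.
Coastal gets 8 under Adams and 7 under Hamilton.

Adams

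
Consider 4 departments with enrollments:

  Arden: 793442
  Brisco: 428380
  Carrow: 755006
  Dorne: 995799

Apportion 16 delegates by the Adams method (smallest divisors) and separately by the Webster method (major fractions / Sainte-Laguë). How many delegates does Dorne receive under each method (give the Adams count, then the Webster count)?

Adams: Arden 4, Brisco 3, Carrow 4, Dorne 5.
Webster: Arden 4, Brisco 2, Carrow 4, Dorne 6.
Dorne gets 5 under Adams and 6 under Webster.

5 and 6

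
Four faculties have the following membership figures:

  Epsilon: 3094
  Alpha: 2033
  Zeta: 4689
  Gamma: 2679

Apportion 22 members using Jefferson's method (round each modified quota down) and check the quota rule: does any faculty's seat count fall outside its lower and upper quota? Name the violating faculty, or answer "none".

Standard quotas: Epsilon 5.448, Alpha 3.580, Zeta 8.256, Gamma 4.717.
Jefferson allocation: Epsilon 5, Alpha 3, Zeta 9, Gamma 5.
Every allocation lies between the lower and upper quota.

none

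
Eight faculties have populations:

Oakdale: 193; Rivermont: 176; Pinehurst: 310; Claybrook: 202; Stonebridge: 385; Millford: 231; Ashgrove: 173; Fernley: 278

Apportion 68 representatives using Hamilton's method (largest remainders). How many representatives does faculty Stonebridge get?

13

Standard divisor: 1948 ÷ 68 ≈ 28.647.
Standard quotas: Oakdale 6.737, Rivermont 6.144, Pinehurst 10.821, Claybrook 7.051, Stonebridge 13.439, Millford 8.064, Ashgrove 6.039, Fernley 9.704.
Lower quotas: Oakdale 6, Rivermont 6, Pinehurst 10, Claybrook 7, Stonebridge 13, Millford 8, Ashgrove 6, Fernley 9 (sum 65, leaving 3 seats).
Remainders in descending order: Pinehurst 0.821, Oakdale 0.737, Fernley 0.704, Stonebridge 0.439, Rivermont 0.144, Millford 0.064, Claybrook 0.051, Ashgrove 0.039.
The surplus seats go to Pinehurst, Oakdale, Fernley.
Stonebridge receives 13.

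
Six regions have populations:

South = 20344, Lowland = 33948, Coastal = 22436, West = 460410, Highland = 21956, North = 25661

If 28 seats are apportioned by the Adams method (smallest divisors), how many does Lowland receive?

2

Standard divisor 584755/28 ≈ 20884.107; standard quotas: South 0.974, Lowland 1.626, Coastal 1.074, West 22.046, Highland 1.051, North 1.229.
Rounding up gives 1, 2, 2, 23, 2, 2 = 32 seats, so the divisor must be adjusted.
With modified divisor 22903.6: modified quotas South 0.888, Lowland 1.482, Coastal 0.980, West 20.102, Highland 0.959, North 1.120.
Rounding up: South 1, Lowland 2, Coastal 1, West 21, Highland 1, North 2 (total 28).
Lowland receives 2.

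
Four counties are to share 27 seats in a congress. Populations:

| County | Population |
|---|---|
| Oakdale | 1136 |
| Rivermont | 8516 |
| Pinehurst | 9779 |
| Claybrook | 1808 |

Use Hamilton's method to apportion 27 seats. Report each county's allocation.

Total 21239; standard divisor 21239/27 ≈ 786.63.
Standard quotas: Oakdale 1.4441, Rivermont 10.8259, Pinehurst 12.4315, Claybrook 2.2984.
Lower quotas: Oakdale 1, Rivermont 10, Pinehurst 12, Claybrook 2 (sum 25, leaving 2 seats).
Remainders in descending order: Rivermont 0.8259, Oakdale 0.4441, Pinehurst 0.4315, Claybrook 0.2984.
Largest remainders: Rivermont, Oakdale receive the extra seats.

Oakdale=2, Rivermont=11, Pinehurst=12, Claybrook=2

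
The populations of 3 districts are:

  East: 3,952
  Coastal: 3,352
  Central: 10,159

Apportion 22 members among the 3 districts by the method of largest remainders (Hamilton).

Total 17463; standard divisor 17463/22 ≈ 793.773.
Standard quotas: East 4.9788, Coastal 4.2229, Central 12.7984.
Lower quotas: East 4, Coastal 4, Central 12 (sum 20, leaving 2 seats).
Remainders in descending order: East 0.9788, Central 0.7984, Coastal 0.2229.
Largest remainders: East, Central receive the extra seats.

East 5, Coastal 4, Central 13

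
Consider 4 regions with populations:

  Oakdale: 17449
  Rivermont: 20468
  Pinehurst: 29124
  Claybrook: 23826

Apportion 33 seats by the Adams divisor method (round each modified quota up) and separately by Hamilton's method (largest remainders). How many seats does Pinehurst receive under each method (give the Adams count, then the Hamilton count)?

10 and 11

Adams: Oakdale 6, Rivermont 8, Pinehurst 10, Claybrook 9.
Hamilton: Oakdale 6, Rivermont 7, Pinehurst 11, Claybrook 9.
Pinehurst gets 10 under Adams and 11 under Hamilton.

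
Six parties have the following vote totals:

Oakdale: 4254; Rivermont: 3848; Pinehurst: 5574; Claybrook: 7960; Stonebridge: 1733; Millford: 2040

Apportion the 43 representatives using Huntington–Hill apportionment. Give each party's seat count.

With divisor 589: modified quotas Oakdale 7.222, Rivermont 6.533, Pinehurst 9.463, Claybrook 13.514, Stonebridge 2.942, Millford 3.463.
Geometric-mean thresholds: Oakdale √(7·8)=7.483, Rivermont √(6·7)=6.481, Pinehurst √(9·10)=9.487, Claybrook √(13·14)=13.491, Stonebridge √(2·3)=2.449, Millford √(3·4)=3.464.
Each quota rounded against its threshold gives Oakdale 7, Rivermont 7, Pinehurst 9, Claybrook 14, Stonebridge 3, Millford 3 (total 43).

Oakdale 7, Rivermont 7, Pinehurst 9, Claybrook 14, Stonebridge 3, Millford 3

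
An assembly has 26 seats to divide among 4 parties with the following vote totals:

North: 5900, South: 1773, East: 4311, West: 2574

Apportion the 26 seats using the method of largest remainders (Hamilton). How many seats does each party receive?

North: 10, South: 3, East: 8, West: 5

Total 14558; standard divisor 14558/26 ≈ 559.923.
Standard quotas: North 10.5372, South 3.1665, East 7.6993, West 4.5971.
Lower quotas: North 10, South 3, East 7, West 4 (sum 24, leaving 2 seats).
Remainders in descending order: East 0.6993, West 0.5971, North 0.5372, South 0.1665.
The surplus seats go to East, West.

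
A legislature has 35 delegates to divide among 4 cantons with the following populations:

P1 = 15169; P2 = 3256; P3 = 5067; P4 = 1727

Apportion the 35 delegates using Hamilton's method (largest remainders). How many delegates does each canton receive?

Standard divisor: 25219 ÷ 35 ≈ 720.543.
Standard quotas: P1 21.0522, P2 4.5188, P3 7.0322, P4 2.3968.
Lower quotas: P1 21, P2 4, P3 7, P4 2 (sum 34, leaving 1 seat).
Remainders in descending order: P2 0.5188, P4 0.3968, P1 0.0522, P3 0.0322.
The surplus seat goes to P2.

P1 21, P2 5, P3 7, P4 2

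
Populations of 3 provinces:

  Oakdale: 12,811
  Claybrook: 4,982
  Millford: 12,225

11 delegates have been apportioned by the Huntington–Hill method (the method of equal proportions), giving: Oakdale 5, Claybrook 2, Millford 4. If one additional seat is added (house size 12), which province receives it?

Millford

Priority for the next seat is population ÷ (√(s·(s+1))).
Priorities: Oakdale 2338.958, Claybrook 2033.893, Millford 2733.593.
Highest priority: Millford.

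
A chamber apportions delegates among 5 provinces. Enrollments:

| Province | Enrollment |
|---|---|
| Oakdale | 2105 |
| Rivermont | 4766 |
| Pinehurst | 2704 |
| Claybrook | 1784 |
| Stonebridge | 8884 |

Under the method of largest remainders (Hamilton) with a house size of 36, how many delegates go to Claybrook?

3

Standard divisor: 20243 ÷ 36 ≈ 562.306.
Standard quotas: Oakdale 3.7435, Rivermont 8.4758, Pinehurst 4.8088, Claybrook 3.1727, Stonebridge 15.7992.
Lower quotas: Oakdale 3, Rivermont 8, Pinehurst 4, Claybrook 3, Stonebridge 15 (sum 33, leaving 3 seats).
Remainders in descending order: Pinehurst 0.8088, Stonebridge 0.7992, Oakdale 0.7435, Rivermont 0.4758, Claybrook 0.1727.
Largest remainders: Pinehurst, Stonebridge, Oakdale receive the extra seats.
Claybrook receives 3.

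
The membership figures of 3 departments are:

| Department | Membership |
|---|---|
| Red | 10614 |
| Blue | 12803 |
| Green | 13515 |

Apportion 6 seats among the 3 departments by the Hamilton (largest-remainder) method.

Red 2, Blue 2, Green 2

The standard divisor is 36932/6 ≈ 6155.333.
Standard quotas: Red 1.7244, Blue 2.0800, Green 2.1957.
Lower quotas: Red 1, Blue 2, Green 2 (sum 5, leaving 1 seat).
Remainders in descending order: Red 0.7244, Green 0.1957, Blue 0.0800.
Largest remainder: Red receives the extra seat.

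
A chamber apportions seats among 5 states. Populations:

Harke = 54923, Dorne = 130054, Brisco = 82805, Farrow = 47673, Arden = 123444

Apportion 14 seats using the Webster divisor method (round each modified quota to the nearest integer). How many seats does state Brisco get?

3

Standard divisor 438899/14 ≈ 31349.929; standard quotas: Harke 1.752, Dorne 4.148, Brisco 2.641, Farrow 1.521, Arden 3.938.
Rounding to the nearest integer gives 2, 4, 3, 2, 4 = 15 seats, so the divisor must be adjusted.
With modified divisor 32500: modified quotas Harke 1.690, Dorne 4.002, Brisco 2.548, Farrow 1.467, Arden 3.798.
Rounding to the nearest integer: Harke 2, Dorne 4, Brisco 3, Farrow 1, Arden 4 (total 14).
Brisco receives 3.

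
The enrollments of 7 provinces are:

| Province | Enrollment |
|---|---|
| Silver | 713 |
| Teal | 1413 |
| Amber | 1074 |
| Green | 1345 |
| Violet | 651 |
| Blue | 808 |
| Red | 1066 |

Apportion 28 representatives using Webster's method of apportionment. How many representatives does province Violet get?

3

Standard divisor 7070/28 ≈ 252.5; standard quotas: Silver 2.824, Teal 5.596, Amber 4.253, Green 5.327, Violet 2.578, Blue 3.200, Red 4.222.
Rounding to the nearest integer gives Silver 3, Teal 6, Amber 4, Green 5, Violet 3, Blue 3, Red 4 — total 28, matching the house size, so no adjustment is needed.
Violet receives 3.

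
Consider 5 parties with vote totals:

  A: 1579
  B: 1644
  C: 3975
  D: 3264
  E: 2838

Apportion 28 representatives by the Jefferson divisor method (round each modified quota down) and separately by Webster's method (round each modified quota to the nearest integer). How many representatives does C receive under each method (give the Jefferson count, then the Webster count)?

9 and 8

Jefferson: A 3, B 3, C 9, D 7, E 6.
Webster: A 3, B 4, C 8, D 7, E 6.
C gets 9 under Jefferson and 8 under Webster.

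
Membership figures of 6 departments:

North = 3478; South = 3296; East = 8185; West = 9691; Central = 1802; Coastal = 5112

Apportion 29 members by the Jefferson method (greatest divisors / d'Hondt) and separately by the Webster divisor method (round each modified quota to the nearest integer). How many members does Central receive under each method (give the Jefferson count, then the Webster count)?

Jefferson: North 3, South 3, East 8, West 9, Central 1, Coastal 5.
Webster: North 3, South 3, East 7, West 9, Central 2, Coastal 5.
Central gets 1 under Jefferson and 2 under Webster.

1 and 2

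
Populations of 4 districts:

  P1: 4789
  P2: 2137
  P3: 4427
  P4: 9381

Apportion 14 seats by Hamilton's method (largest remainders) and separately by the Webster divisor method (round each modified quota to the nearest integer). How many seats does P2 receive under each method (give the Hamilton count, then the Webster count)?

2 and 1

Hamilton: P1 3, P2 2, P3 3, P4 6.
Webster: P1 3, P2 1, P3 3, P4 7.
P2 gets 2 under Hamilton and 1 under Webster.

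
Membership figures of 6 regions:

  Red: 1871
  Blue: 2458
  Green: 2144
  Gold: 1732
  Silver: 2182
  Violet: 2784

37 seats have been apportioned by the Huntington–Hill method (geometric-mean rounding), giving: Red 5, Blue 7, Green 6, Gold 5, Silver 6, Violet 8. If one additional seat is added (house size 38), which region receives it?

Priority for the next seat is population ÷ (√(s·(s+1))).
Priorities: Red 341.596, Blue 328.464, Green 330.826, Gold 316.218, Silver 336.690, Violet 328.098.
Highest priority: Red.

Red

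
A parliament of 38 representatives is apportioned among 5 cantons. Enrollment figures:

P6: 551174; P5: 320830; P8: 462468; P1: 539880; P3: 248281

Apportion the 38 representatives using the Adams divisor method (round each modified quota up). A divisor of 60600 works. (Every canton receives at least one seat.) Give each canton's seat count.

P6 10, P5 6, P8 8, P1 9, P3 5

With modified divisor 60600: modified quotas P6 9.095, P5 5.294, P8 7.631, P1 8.909, P3 4.097.
Rounding up: P6 10, P5 6, P8 8, P1 9, P3 5 (total 38).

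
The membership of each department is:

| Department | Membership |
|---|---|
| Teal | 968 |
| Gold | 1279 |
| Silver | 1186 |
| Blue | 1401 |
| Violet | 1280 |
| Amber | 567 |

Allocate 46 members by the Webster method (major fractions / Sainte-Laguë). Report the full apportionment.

Teal=7, Gold=9, Silver=8, Blue=9, Violet=9, Amber=4

Standard divisor 6681/46 ≈ 145.239; standard quotas: Teal 6.665, Gold 8.806, Silver 8.166, Blue 9.646, Violet 8.813, Amber 3.904.
Rounding to the nearest integer gives 7, 9, 8, 10, 9, 4 = 47 seats, so the divisor must be adjusted.
With modified divisor 148: modified quotas Teal 6.541, Gold 8.642, Silver 8.014, Blue 9.466, Violet 8.649, Amber 3.831.
Rounding to the nearest integer: Teal 7, Gold 9, Silver 8, Blue 9, Violet 9, Amber 4 (total 46).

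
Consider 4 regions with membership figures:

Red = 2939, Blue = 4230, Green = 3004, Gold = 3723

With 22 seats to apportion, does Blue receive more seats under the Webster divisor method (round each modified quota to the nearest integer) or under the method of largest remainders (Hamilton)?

Webster: Red 5, Blue 6, Green 5, Gold 6.
Hamilton: Red 4, Blue 7, Green 5, Gold 6.
Blue gets 6 under Webster and 7 under Hamilton.

Hamilton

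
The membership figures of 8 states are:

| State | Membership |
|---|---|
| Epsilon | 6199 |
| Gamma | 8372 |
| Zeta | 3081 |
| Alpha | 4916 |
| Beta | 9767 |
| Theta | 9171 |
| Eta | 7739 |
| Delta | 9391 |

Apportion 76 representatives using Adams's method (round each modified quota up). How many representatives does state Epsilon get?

Standard divisor 58636/76 ≈ 771.526; standard quotas: Epsilon 8.035, Gamma 10.851, Zeta 3.993, Alpha 6.372, Beta 12.659, Theta 11.887, Eta 10.031, Delta 12.172.
Rounding up gives 9, 11, 4, 7, 13, 12, 11, 13 = 80 seats, so the divisor must be adjusted.
With modified divisor 816.6: modified quotas Epsilon 7.591, Gamma 10.252, Zeta 3.773, Alpha 6.020, Beta 11.961, Theta 11.231, Eta 9.477, Delta 11.500.
Rounding up: Epsilon 8, Gamma 11, Zeta 4, Alpha 7, Beta 12, Theta 12, Eta 10, Delta 12 (total 76).
Epsilon receives 8.

8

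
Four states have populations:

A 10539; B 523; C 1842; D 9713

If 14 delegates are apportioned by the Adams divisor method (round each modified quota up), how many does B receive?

1

Standard divisor 22617/14 ≈ 1615.5; standard quotas: A 6.524, B 0.324, C 1.140, D 6.012.
Rounding up gives 7, 1, 2, 7 = 17 seats, so the divisor must be adjusted.
With modified divisor 1900: modified quotas A 5.547, B 0.275, C 0.969, D 5.112.
Rounding up: A 6, B 1, C 1, D 6 (total 14).
B receives 1.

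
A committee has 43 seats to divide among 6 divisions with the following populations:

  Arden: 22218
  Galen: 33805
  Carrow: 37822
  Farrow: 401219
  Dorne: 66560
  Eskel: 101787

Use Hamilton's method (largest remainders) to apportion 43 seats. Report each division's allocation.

Arden 1, Galen 2, Carrow 3, Farrow 26, Dorne 4, Eskel 7

Total 663411; standard divisor 663411/43 ≈ 15428.163.
Standard quotas: Arden 1.4401, Galen 2.1911, Carrow 2.4515, Farrow 26.0056, Dorne 4.3142, Eskel 6.5975.
Lower quotas: Arden 1, Galen 2, Carrow 2, Farrow 26, Dorne 4, Eskel 6 (sum 41, leaving 2 seats).
Remainders in descending order: Eskel 0.5975, Carrow 0.4515, Arden 0.4401, Dorne 0.3142, Galen 0.1911, Farrow 0.0056.
The surplus seats go to Eskel, Carrow.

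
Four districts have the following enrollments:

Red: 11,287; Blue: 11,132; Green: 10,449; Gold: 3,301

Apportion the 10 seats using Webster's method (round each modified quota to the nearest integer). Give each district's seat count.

Red: 3, Blue: 3, Green: 3, Gold: 1

Standard divisor 36169/10 ≈ 3616.9; standard quotas: Red 3.121, Blue 3.078, Green 2.889, Gold 0.913.
Rounding to the nearest integer gives Red 3, Blue 3, Green 3, Gold 1 — total 10, matching the house size, so no adjustment is needed.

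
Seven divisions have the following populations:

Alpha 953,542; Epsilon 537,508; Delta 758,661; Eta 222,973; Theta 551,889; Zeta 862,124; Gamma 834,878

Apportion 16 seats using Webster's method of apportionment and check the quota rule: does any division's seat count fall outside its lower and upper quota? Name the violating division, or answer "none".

none

Standard quotas: Alpha 3.231, Epsilon 1.821, Delta 2.571, Eta 0.756, Theta 1.870, Zeta 2.921, Gamma 2.829.
Webster allocation: Alpha 3, Epsilon 2, Delta 2, Eta 1, Theta 2, Zeta 3, Gamma 3.
Every allocation lies between the lower and upper quota.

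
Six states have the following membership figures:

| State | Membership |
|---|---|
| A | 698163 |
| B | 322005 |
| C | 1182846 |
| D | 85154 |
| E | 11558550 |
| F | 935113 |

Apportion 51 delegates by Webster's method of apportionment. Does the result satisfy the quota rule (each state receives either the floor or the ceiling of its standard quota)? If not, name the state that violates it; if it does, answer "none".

Standard quotas: A 2.409, B 1.111, C 4.081, D 0.294, E 39.879, F 3.226.
Webster allocation: A 2, B 1, C 4, D 0, E 41, F 3.
E has quota 39.879 (lower 39, upper 40) but receives 41 — outside the quota interval.

E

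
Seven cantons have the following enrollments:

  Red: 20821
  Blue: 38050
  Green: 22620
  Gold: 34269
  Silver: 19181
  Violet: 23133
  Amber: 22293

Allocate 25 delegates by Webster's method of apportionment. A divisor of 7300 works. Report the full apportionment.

Red: 3, Blue: 5, Green: 3, Gold: 5, Silver: 3, Violet: 3, Amber: 3

With modified divisor 7300: modified quotas Red 2.852, Blue 5.212, Green 3.099, Gold 4.694, Silver 2.628, Violet 3.169, Amber 3.054.
Rounding to the nearest integer: Red 3, Blue 5, Green 3, Gold 5, Silver 3, Violet 3, Amber 3 (total 25).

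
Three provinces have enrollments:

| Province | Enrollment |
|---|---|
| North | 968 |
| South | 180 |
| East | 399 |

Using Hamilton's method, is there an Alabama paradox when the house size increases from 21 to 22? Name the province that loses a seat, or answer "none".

South

At 21 seats: North 13, South 3, East 5.
At 22 seats: North 14, South 2, East 6.
South drops from 3 to 2.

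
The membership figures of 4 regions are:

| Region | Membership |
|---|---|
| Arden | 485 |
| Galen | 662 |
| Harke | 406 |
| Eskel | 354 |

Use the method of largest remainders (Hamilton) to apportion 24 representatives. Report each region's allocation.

Arden: 6, Galen: 8, Harke: 5, Eskel: 5

Standard divisor: 1907 ÷ 24 ≈ 79.458.
Standard quotas: Arden 6.104, Galen 8.331, Harke 5.110, Eskel 4.455.
Lower quotas: Arden 6, Galen 8, Harke 5, Eskel 4 (sum 23, leaving 1 seat).
Remainders in descending order: Eskel 0.455, Galen 0.331, Harke 0.110, Arden 0.104.
Largest remainder: Eskel receives the extra seat.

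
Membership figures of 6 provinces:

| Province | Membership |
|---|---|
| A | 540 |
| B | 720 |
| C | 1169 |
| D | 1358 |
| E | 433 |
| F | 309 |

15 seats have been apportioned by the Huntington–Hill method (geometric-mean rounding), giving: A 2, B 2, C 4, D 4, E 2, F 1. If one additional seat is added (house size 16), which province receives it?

D

Priority for the next seat is population ÷ (√(s·(s+1))).
Priorities: A 220.454, B 293.939, C 261.396, D 303.658, E 176.772, F 218.496.
Highest priority: D.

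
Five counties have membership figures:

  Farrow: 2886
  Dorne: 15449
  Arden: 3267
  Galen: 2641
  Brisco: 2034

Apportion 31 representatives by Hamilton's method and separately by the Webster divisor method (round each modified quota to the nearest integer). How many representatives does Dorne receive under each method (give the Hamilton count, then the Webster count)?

18 and 19

Hamilton: Farrow 4, Dorne 18, Arden 4, Galen 3, Brisco 2.
Webster: Farrow 3, Dorne 19, Arden 4, Galen 3, Brisco 2.
Dorne gets 18 under Hamilton and 19 under Webster.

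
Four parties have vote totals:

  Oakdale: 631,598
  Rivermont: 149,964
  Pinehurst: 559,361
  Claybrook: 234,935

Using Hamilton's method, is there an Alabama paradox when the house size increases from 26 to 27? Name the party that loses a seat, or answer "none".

Rivermont

At 26 seats: Oakdale 10, Rivermont 3, Pinehurst 9, Claybrook 4.
At 27 seats: Oakdale 11, Rivermont 2, Pinehurst 10, Claybrook 4.
Rivermont drops from 3 to 2.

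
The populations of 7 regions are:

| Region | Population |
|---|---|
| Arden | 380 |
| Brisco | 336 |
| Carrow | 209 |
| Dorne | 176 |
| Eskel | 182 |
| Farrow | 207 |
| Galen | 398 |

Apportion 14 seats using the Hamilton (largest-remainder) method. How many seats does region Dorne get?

1

The standard divisor is 1888/14 ≈ 134.857.
Standard quotas: Arden 2.818, Brisco 2.492, Carrow 1.550, Dorne 1.305, Eskel 1.350, Farrow 1.535, Galen 2.951.
Lower quotas: Arden 2, Brisco 2, Carrow 1, Dorne 1, Eskel 1, Farrow 1, Galen 2 (sum 10, leaving 4 seats).
Remainders in descending order: Galen 0.951, Arden 0.818, Carrow 0.550, Farrow 0.535, Brisco 0.492, Eskel 0.350, Dorne 0.305.
The surplus seats go to Galen, Arden, Carrow, Farrow.
Dorne receives 1.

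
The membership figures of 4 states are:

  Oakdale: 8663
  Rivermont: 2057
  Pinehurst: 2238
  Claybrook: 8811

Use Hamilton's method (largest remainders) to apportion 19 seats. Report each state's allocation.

Oakdale: 7, Rivermont: 2, Pinehurst: 2, Claybrook: 8

Standard divisor: 21769 ÷ 19 ≈ 1145.737.
Standard quotas: Oakdale 7.5611, Rivermont 1.7954, Pinehurst 1.9533, Claybrook 7.6902.
Lower quotas: Oakdale 7, Rivermont 1, Pinehurst 1, Claybrook 7 (sum 16, leaving 3 seats).
Remainders in descending order: Pinehurst 0.9533, Rivermont 0.7954, Claybrook 0.6902, Oakdale 0.5611.
The surplus seats go to Pinehurst, Rivermont, Claybrook.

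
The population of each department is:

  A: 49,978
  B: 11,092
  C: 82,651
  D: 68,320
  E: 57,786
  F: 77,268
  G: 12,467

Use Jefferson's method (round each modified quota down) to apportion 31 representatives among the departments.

Standard divisor 359562/31 ≈ 11598.774; standard quotas: A 4.309, B 0.956, C 7.126, D 5.890, E 4.982, F 6.662, G 1.075.
Rounding down gives 4, 0, 7, 5, 4, 6, 1 = 27 seats, so the divisor must be adjusted.
With modified divisor 10700: modified quotas A 4.671, B 1.037, C 7.724, D 6.385, E 5.401, F 7.221, G 1.165.
Rounding down: A 4, B 1, C 7, D 6, E 5, F 7, G 1 (total 31).

A 4, B 1, C 7, D 6, E 5, F 7, G 1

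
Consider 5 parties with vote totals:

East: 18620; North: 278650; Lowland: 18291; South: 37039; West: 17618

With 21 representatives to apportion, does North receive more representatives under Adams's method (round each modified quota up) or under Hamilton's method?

Adams: East 2, North 15, Lowland 1, South 2, West 1.
Hamilton: East 1, North 16, Lowland 1, South 2, West 1.
North gets 15 under Adams and 16 under Hamilton.

Hamilton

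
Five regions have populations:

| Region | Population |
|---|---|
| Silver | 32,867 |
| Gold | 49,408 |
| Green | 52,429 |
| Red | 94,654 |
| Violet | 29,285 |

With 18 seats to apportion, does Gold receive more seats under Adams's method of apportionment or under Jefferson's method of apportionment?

Adams

Adams: Silver 2, Gold 4, Green 4, Red 6, Violet 2.
Jefferson: Silver 2, Gold 3, Green 4, Red 7, Violet 2.
Gold gets 4 under Adams and 3 under Jefferson.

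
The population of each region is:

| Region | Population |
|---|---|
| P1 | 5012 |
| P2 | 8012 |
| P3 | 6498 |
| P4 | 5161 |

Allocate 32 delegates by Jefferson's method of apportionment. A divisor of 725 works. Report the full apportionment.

P1=6, P2=11, P3=8, P4=7

With modified divisor 725: modified quotas P1 6.913, P2 11.051, P3 8.963, P4 7.119.
Rounding down: P1 6, P2 11, P3 8, P4 7 (total 32).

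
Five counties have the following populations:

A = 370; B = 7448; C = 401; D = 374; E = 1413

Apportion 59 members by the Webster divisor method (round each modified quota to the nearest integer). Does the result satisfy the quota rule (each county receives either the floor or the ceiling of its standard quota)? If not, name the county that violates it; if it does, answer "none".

B

Standard quotas: A 2.182, B 43.917, C 2.364, D 2.205, E 8.332.
Webster allocation: A 2, B 45, C 2, D 2, E 8.
B has quota 43.917 (lower 43, upper 44) but receives 45 — outside the quota interval.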